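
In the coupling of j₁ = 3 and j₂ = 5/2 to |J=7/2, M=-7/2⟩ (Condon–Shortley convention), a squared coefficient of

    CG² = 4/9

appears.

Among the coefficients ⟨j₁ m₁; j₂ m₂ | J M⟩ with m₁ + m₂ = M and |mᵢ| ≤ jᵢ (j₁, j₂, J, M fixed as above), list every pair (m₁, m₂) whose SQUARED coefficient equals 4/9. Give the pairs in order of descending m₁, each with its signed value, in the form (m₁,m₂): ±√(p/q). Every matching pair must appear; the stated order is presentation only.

(-2,-3/2): −√(4/9)

Admissible pairs with m₁+m₂ = M = -7/2: (-3,-1/2), (-2,-3/2), (-1,-5/2)
  (m₁,m₂)=(-1,-5/2): CG² = 2/9, CG = +√(2/9)
  (m₁,m₂)=(-2,-3/2): CG² = 4/9, CG = −√(4/9)   ← matches the target
  (m₁,m₂)=(-3,-1/2): CG² = 1/3, CG = +√(1/3)
Pairs with CG² = 4/9: (-2,-3/2): −√(4/9)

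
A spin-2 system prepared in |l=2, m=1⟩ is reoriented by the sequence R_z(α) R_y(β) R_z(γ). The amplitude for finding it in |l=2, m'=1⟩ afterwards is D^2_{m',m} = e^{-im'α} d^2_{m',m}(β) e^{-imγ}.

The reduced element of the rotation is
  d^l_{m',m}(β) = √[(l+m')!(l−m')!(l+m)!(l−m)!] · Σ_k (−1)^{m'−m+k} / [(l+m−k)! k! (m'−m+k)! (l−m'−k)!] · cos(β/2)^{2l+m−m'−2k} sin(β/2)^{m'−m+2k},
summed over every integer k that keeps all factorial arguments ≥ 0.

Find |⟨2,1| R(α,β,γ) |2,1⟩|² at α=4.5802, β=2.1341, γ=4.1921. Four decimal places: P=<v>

D^2_{1,1}(4.5802,2.1341,4.1921) = e^{-i·1·4.5802}·d^2_{1,1}(2.1341)·e^{-i·1·4.1921}. Compute d first:
With c≡cos(β/2)=0.482710 and s≡sin(β/2)=0.875780, N=[6·1·6·1]^{1/2}=6.000000
k: max(0,(1)−(1))=0 … min(2+(1),2−(1))=1
  k=0: (−1)^0·6.0000/(6)·0.4827^4·0.8758^0 = +0.054293
  k=1: (−1)^1·6.0000/(2)·0.4827^2·0.8758^2 = -0.536147
d^2_{1,1}(2.1341) = +0.054293 -0.536147 = -0.481854
|D^2_{1,1}|² = |d^2_{1,1}(β)|² = (-0.481854)² = 0.232183 (the z-rotation phases have unit modulus)

P=0.2322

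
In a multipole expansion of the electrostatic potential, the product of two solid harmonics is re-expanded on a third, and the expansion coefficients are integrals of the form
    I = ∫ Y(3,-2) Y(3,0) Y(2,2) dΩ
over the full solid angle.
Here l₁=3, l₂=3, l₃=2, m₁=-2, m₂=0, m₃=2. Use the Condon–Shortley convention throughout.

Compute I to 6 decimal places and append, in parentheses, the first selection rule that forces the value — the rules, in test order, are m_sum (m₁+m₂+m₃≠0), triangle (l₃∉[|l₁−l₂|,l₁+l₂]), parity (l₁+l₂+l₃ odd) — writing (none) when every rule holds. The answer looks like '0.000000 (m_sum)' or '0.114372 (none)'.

Checks pass: Σm=0; 8 even; l₃=2∈[0,6].
(2·3+1)(2·3+1)(2·2+1) = 245
Δ: 4! 2! 2! / 9! → 1/3780
sum: t=1:−1/24 t=2:+1/4 t=3:−1/24 = 1/6
3j²(3 3 2; 0 0 0) = Δ·Π!·Σ² = 4/105  (sign +1)
sum: t=3:−1/24 = -1/24
3j²(3 3 2; -2 0 2) = Δ·Π!·Σ² = 1/21  (sign -1)
combine: 4πI² = 245·4/105·1/21 = 4/9
take √, sign -1: I = -0.18806319
No selection rule forces the value: the integral is nonzero (none).

-0.188063 (none)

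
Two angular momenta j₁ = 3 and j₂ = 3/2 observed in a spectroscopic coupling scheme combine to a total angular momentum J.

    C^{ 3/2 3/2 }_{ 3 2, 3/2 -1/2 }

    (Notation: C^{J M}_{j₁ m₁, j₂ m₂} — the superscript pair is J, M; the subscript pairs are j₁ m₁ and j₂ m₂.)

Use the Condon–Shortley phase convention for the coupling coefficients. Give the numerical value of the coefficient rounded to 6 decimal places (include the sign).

−√(2/7) = -0.534522

triangle: 3!×3!×0!/7! = 36/5040
(j±m)!: 5!×1!×1!×2!×3!×0! = 1440
prefactor² = (2J+1)×Δ×N² = 288/7
  k=1: −1/(1!×2!×0!×0!×3!×0!) = -1/12
Σ = -1/12  ⇒  CG² = 288/7×(-1/12)² = 2/7
CG = −√(2/7) = -0.534522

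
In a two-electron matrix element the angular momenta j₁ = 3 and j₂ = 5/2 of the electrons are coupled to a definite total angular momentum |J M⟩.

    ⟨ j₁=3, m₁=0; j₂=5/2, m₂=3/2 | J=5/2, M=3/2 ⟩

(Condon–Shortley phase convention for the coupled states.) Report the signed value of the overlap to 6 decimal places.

triangle: 3!*3!*2!/9! = 72/362880
(j±m)!: 3!*3!*4!*1!*4!*1! = 20736
prefactor² = (2J+1)*Δ*N² = 864/35
  k=2: +1/(2!*1!*1!*2!*2!*0!) = 1/8
  k=3: −1/(3!*0!*0!*1!*3!*1!) = -1/36
Σ = 7/72  ⇒  CG² = 864/35*(7/72)² = 7/30
CG = +√(7/30) = +0.483046

+√(7/30) ≈ +0.483046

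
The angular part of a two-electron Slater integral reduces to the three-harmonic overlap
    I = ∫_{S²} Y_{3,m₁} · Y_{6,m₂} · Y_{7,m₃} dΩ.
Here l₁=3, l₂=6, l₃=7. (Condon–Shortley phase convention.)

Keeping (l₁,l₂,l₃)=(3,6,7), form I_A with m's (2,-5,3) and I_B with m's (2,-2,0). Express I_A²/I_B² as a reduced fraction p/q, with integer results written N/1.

3971/7000

Shared (l₁,l₂,l₃)=(3,6,7): N and (l;000)² cancel in I_A²/I_B².
A: Δ = 2!·4!·10!/17! = 1/2042040; Racah Σ t=0..1: t=0:+1/4354560 t=1:−1/87091200 = 19/87091200; ⇒ 3j(3 6 7; 2 -5 3)² = 361/37128, sgn +1
B: Δ = 2!·4!·10!/17! = 1/2042040; Racah Σ t=0..1: t=0:+1/207360 t=1:−1/725760 = 1/290304; ⇒ 3j(3 6 7; 2 -2 0)² = 125/7293, sgn -1
I_A²/I_B² = (361/37128)/(125/7293) = 3971/7000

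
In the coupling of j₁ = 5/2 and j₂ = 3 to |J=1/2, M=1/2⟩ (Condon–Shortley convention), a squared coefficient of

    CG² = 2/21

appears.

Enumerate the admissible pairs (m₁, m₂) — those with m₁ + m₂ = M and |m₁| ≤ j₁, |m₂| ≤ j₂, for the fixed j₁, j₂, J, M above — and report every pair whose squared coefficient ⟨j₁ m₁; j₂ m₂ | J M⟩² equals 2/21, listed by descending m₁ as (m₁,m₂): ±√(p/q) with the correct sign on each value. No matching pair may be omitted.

(3/2,-1): −√(2/21)

Admissible pairs with m₁+m₂ = M = 1/2: (-5/2,3), (-3/2,2), (-1/2,1), (1/2,0), (3/2,-1), (5/2,-2)
  (m₁,m₂)=(5/2,-2): CG² = 1/21, CG = +√(1/21)
  (m₁,m₂)=(3/2,-1): CG² = 2/21, CG = −√(2/21)   ← matches the target
  (m₁,m₂)=(1/2,0): CG² = 1/7, CG = +√(1/7)
  (m₁,m₂)=(-1/2,1): CG² = 4/21, CG = −√(4/21)
  (m₁,m₂)=(-3/2,2): CG² = 5/21, CG = +√(5/21)
  (m₁,m₂)=(-5/2,3): CG² = 2/7, CG = −√(2/7)
Pairs with CG² = 2/21: (3/2,-1): −√(2/21)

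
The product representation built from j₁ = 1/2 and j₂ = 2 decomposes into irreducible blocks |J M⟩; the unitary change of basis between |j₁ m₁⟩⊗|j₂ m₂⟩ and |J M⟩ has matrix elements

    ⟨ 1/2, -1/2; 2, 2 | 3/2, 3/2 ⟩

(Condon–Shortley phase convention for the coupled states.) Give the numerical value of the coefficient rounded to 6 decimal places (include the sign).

j₁+j₂−J=1  J+j₁−j₂=0  J−j₁+j₂=3  j₁+j₂+J+1=5
(j₁±m₁, j₂±m₂, J±M) = (0,1,4,0,3,0)
P² = 144/5
sum k=1..1:
  [1] −1/6 = -1/6
S = -1/6
C² = P²·S² = 4/5 ; C = -0.894427

−√(4/5) ≈ -0.894427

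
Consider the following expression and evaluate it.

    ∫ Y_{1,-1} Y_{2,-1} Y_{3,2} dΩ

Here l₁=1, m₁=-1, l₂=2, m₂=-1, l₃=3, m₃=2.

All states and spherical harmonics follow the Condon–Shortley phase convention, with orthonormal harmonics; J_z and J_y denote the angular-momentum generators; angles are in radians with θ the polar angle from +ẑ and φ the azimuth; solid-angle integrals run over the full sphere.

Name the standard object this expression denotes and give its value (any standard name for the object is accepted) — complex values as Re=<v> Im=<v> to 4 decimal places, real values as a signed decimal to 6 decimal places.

This is a Gaunt coefficient — the integral of a triple product of spherical harmonics over the sphere.
Checks pass: Σm=0; 6 even; l₃=3∈[1,3].
(2·1+1)(2·2+1)(2·3+1) = 105
Δ: 0! 2! 4! / 7! → 1/105
sum: t=0:+1/4 = 1/4
3j²(1 2 3; 0 0 0) = Δ·Π!·Σ² = 3/35  (sign -1)
sum: t=0:+1/12 = 1/12
3j²(1 2 3; -1 -1 2) = Δ·Π!·Σ² = 2/21  (sign -1)
combine: 4πI² = 105·3/35·2/21 = 6/7
take √, sign +1: I = 0.26116903

Gaunt coefficient, +0.261169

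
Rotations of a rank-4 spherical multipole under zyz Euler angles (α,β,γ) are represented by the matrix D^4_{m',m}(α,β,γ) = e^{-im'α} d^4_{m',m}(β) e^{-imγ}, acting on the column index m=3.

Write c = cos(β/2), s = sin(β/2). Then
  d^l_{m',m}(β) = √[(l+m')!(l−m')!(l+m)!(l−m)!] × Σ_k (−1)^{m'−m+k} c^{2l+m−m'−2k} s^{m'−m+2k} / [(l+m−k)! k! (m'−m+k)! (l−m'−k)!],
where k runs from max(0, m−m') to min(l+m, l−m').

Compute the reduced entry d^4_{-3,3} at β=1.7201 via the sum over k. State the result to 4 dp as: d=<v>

d^4_{-3,3}(β=1.7201) via the finite sum:
With c≡cos(β/2)=0.652400 and s≡sin(β/2)=0.757875, N=[1·5040·5040·1]^{1/2}=5040.000000
k: max(0,(3)−(-3))=6 … min(4+(3),4−(-3))=7
  k=6: (−1)^0·5040.0000/(720)·0.6524^2·0.7579^6 = +0.564562
  k=7: (−1)^1·5040.0000/(5040)·0.6524^0·0.7579^8 = -0.108838
d^4_{-3,3}(1.7201) = +0.564562 -0.108838 = +0.455724

d=0.4557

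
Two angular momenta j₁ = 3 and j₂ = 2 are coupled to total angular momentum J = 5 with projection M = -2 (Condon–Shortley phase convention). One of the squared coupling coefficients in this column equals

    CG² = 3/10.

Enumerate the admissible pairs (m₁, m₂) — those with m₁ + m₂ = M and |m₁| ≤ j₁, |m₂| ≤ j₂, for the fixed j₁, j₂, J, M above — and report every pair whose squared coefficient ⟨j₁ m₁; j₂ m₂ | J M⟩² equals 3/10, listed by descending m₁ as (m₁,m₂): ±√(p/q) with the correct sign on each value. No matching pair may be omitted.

(-2,0): +√(3/10)

Admissible pairs with m₁+m₂ = M = -2: (-3,1), (-2,0), (-1,-1), (0,-2)
  (m₁,m₂)=(0,-2): CG² = 1/6, CG = +√(1/6)
  (m₁,m₂)=(-1,-1): CG² = 1/2, CG = +√(1/2)
  (m₁,m₂)=(-2,0): CG² = 3/10, CG = +√(3/10)   ← matches the target
  (m₁,m₂)=(-3,1): CG² = 1/30, CG = +√(1/30)
Pairs with CG² = 3/10: (-2,0): +√(3/10)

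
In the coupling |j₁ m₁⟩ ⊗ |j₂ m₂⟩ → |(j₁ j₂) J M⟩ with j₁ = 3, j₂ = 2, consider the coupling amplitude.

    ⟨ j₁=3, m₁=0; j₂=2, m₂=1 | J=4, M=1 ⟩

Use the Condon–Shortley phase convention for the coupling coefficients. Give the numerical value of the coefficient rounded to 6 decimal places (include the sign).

triangle: 1!×5!×3!/10! = 720/3628800
(j±m)!: 3!×3!×3!×1!×5!×3! = 155520
prefactor² = (2J+1)×Δ×N² = 1944/7
  k=0: +1/(0!×1!×3!×3!×2!×0!) = 1/72
  k=1: −1/(1!×0!×2!×2!×3!×1!) = -1/24
Σ = -1/36  ⇒  CG² = 1944/7×(-1/36)² = 3/14
CG = −√(3/14) = -0.462910

−√(3/14) ≈ -0.462910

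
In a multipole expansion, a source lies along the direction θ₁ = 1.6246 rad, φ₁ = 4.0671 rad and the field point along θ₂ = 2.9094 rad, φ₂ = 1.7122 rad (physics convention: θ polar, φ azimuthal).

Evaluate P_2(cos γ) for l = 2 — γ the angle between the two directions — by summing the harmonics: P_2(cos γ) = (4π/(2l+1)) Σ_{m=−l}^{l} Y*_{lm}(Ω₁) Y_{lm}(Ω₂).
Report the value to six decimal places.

-0.481872

Addition theorem: P_2(cos γ) = (4π/5) Σ_m Y*_{lm}(Ω₁) Y_{lm}(Ω₂), m = −2…2:
  term(m=-2) = -0.000020-0.007878i   from Y*(Ω₁)=-0.106521+0.370134i, Y(Ω₂)=-0.019641+0.005708i
  term(m=-1) = -0.005068+0.005082i   from Y*(Ω₁)=+0.024951+0.033144i, Y(Ω₂)=+0.024382+0.171275i
  term(m=+0) = -0.181553-0.000000i   from Y*(Ω₁)=-0.312655-0.000000i, Y(Ω₂)=+0.580682+0.000000i
  term(m=+1) = -0.005068-0.005082i   from Y*(Ω₁)=-0.024951+0.033144i, Y(Ω₂)=-0.024382+0.171275i
  term(m=+2) = -0.000020+0.007878i   from Y*(Ω₁)=-0.106521-0.370134i, Y(Ω₂)=-0.019641-0.005708i
Σ over m = -0.191731+0.000000i; ×(4π/5) → -0.481872+0.000000i. Real part: -0.481872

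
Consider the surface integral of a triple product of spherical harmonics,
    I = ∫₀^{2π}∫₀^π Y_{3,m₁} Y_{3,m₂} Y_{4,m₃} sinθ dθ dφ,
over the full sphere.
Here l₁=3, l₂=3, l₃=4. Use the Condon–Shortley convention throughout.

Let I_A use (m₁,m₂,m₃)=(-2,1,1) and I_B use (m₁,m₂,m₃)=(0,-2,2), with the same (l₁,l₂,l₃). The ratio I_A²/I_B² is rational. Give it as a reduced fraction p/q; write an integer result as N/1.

Same 3,3,4: normalisation and zero-m 3j drop out of the ratio.
A: Δ: 2! 4! 4! / 11! → 1/34650; sum: t=1:−1/144 t=2:+1/48 = 1/72; 3j²(3 3 4; -2 1 1) = Δ·Π!·Σ² = 16/693  (sign -1)
B: Δ: 2! 4! 4! / 11! → 1/34650; sum: t=0:+1/72 t=1:−1/96 = 1/288; 3j²(3 3 4; 0 -2 2) = Δ·Π!·Σ² = 1/462  (sign +1)
I_A²/I_B² = (16/693)/(1/462) = 32/3

32/3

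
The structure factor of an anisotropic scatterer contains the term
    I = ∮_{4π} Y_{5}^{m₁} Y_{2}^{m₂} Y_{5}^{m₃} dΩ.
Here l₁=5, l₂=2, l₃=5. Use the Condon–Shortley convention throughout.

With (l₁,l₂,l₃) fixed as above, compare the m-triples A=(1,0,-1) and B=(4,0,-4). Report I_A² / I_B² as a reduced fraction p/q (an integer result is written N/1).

Same 5,2,5: normalisation and zero-m 3j drop out of the ratio.
A: Δ: 2! 8! 2! / 13! → 1/38610; sum: t=0:+1/2304 t=1:−1/720 t=2:+1/5760 = -1/1280; 3j²(5 2 5; 1 0 -1) = Δ·Π!·Σ² = 27/1430  (sign -1)
B: Δ: 2! 8! 2! / 13! → 1/38610; sum: t=0:+1/20160 t=1:−1/40320 = 1/40320; 3j²(5 2 5; 4 0 -4) = Δ·Π!·Σ² = 6/715  (sign -1)
I_A²/I_B² = (27/1430)/(6/715) = 9/4

9/4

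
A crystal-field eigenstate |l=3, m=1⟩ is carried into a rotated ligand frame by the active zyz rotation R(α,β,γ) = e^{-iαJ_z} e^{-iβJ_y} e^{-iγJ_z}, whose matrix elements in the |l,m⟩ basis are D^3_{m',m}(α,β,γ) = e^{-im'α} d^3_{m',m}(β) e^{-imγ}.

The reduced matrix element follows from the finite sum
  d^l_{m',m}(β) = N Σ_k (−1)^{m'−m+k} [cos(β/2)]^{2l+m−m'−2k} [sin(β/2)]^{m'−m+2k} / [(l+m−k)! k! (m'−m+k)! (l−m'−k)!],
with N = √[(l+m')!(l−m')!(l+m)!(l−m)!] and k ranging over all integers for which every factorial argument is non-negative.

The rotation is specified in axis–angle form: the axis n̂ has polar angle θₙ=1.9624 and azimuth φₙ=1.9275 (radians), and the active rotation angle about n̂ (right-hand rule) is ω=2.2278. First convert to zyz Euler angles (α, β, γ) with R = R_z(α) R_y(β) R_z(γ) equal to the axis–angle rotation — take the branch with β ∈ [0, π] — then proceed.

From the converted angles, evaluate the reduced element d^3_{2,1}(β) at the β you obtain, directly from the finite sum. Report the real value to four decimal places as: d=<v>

Axis–angle → zyz. n̂ = (sinθₙcosφₙ, sinθₙsinφₙ, cosθₙ) = (-0.322753, +0.866116, -0.381671), ω = 2.2278.
R = I cosω + sinω [n̂]ₓ + (1−cosω) n̂n̂ᵀ gives
  R = [-0.442956, -0.148054, +0.884234; -0.752488, +0.597567, -0.276903; -0.487392, -0.788032, -0.376105]
β = atan2(√(R₁₃²+R₂₃²), R₃₃) = 1.956385; α = atan2(R₂₃, R₁₃) mod 2π = 5.979703; γ = atan2(R₃₂, −R₃₁) mod 2π = 5.266296
d^3_{2,1}(β=1.9564) via the finite sum:
c=cos(1.956385/2)=0.558523, s=sin(1.956385/2)=0.829489; N=√[120·1·24·2]=75.894664
k: max(0,(1)−(2))=0 … min(3+(1),3−(2))=1
  k=0: (−1)^1·75.8947/(24)·0.5585^5·0.8295^1 = -0.142566
  k=1: (−1)^2·75.8947/(12)·0.5585^3·0.8295^3 = +0.628905
d^3_{2,1}(1.9564) = -0.142566 +0.628905 = +0.486339

d=0.4863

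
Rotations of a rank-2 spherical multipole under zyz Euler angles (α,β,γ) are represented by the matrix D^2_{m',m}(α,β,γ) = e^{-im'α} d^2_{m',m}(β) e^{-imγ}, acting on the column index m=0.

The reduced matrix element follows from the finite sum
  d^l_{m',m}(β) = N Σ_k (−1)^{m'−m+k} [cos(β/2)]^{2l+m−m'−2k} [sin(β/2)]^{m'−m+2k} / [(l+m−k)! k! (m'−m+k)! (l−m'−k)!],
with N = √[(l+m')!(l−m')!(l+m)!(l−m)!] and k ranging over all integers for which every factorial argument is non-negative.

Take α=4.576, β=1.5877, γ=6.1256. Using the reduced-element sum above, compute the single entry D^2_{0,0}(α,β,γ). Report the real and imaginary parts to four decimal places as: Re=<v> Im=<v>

Re=-0.4996 Im=0.0000

D^2_{0,0}(4.5760,1.5877,6.1256) = e^{-i·0·4.5760}·d^2_{0,0}(1.5877)·e^{-i·0·6.1256}. Compute d first:
Half-angle: c=0.701105, s=0.713058. N=√(2·2·2·2)=4.000000
k∈{0,1,2} keeps every argument non-negative
  k=0: (−1)^0·4.0000/(4)·0.7011^4·0.7131^0 = +0.241620
  k=1: (−1)^1·4.0000/(1)·0.7011^2·0.7131^2 = -0.999714
  k=2: (−1)^2·4.0000/(4)·0.7011^0·0.7131^4 = +0.258523
d^2_{0,0}(1.5877) = +0.241620 -0.999714 +0.258523 = -0.499571
Attach z-rotation phases: D = e^{-i(0)(4.5760)}·(-0.499571)·e^{-i(0)(6.1256)} = -0.499571+0.000000i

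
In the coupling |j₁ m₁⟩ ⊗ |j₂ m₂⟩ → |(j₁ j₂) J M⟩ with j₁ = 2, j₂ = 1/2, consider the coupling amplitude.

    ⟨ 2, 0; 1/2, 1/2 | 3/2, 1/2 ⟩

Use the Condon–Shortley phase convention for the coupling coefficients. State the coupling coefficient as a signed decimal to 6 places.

triangle: 1!*3!*0!/5! = 6/120
(j±m)!: 2!*2!*1!*0!*2!*1! = 8
prefactor² = (2J+1)*Δ*N² = 8/5
  k=1: −1/(1!*0!*1!*0!*2!*0!) = -1/2
Σ = -1/2  ⇒  CG² = 8/5*(-1/2)² = 2/5
CG = −√(2/5) = -0.632456

−√(2/5) ≈ -0.632456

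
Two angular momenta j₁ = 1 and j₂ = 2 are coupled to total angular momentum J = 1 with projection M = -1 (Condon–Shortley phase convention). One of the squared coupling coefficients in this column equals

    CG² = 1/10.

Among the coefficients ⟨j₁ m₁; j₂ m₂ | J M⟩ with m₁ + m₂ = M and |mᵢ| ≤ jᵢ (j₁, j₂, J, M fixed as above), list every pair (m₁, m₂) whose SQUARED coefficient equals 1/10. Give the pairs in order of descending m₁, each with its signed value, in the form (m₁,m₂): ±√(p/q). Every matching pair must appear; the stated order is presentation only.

(-1,0): +√(1/10)

Admissible pairs with m₁+m₂ = M = -1: (-1,0), (0,-1), (1,-2)
  (m₁,m₂)=(1,-2): CG² = 3/5, CG = +√(3/5)
  (m₁,m₂)=(0,-1): CG² = 3/10, CG = −√(3/10)
  (m₁,m₂)=(-1,0): CG² = 1/10, CG = +√(1/10)   ← matches the target
Pairs with CG² = 1/10: (-1,0): +√(1/10)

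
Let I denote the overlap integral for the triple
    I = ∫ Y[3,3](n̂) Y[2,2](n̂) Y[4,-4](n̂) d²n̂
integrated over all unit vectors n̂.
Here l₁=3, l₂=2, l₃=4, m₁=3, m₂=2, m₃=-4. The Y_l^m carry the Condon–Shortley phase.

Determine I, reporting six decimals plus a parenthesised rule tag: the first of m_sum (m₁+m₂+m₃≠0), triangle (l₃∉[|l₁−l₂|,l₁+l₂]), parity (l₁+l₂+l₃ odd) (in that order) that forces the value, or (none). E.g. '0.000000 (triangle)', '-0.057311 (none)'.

m-sum = 3 + 2 − 4 = 1 ≠ 0 ⇒ I = 0

0.000000 (m_sum)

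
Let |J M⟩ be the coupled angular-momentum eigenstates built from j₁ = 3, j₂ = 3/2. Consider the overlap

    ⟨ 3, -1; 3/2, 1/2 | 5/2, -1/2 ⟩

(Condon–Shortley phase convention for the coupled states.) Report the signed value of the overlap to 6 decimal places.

−√(1/70) ≈ -0.119523

triangle: 2!*4!*1!/8! = 48/40320
(j±m)!: 2!*4!*2!*1!*2!*3! = 1152
prefactor² = (2J+1)*Δ*N² = 288/35
  k=1: −1/(1!*1!*3!*1!*1!*0!) = -1/6
  k=2: +1/(2!*0!*2!*0!*2!*1!) = 1/8
Σ = -1/24  ⇒  CG² = 288/35*(-1/24)² = 1/70
CG = −√(1/70) = -0.119523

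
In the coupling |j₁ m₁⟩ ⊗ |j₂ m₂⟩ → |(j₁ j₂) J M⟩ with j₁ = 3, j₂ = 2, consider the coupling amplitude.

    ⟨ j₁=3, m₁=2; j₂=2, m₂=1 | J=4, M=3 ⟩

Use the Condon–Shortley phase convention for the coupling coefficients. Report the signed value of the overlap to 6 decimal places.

triangle: 1!×5!×3!/10! = 720/3628800
(j±m)!: 5!×1!×3!×1!×7!×1! = 3628800
prefactor² = (2J+1)×Δ×N² = 6480
  k=0: +1/(0!×1!×1!×3!×4!×0!) = 1/144
  k=1: −1/(1!×0!×0!×2!×5!×1!) = -1/240
Σ = 1/360  ⇒  CG² = 6480×(1/360)² = 1/20
CG = +√(1/20) = +0.223607

+0.223607  (= +√(1/20))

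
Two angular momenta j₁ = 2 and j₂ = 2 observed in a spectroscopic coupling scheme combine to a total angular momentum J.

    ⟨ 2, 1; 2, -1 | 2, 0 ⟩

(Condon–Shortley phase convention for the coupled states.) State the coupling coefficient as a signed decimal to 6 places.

triangle: 2!·2!·2!/7! = 8/5040
(j±m)!: 3!·1!·1!·3!·2!·2! = 144
prefactor² = (2J+1)·Δ·N² = 8/7
  k=0: +1/(0!·2!·1!·1!·1!·1!) = 1/2
  k=1: −1/(1!·1!·0!·0!·2!·2!) = -1/4
Σ = 1/4  ⇒  CG² = 8/7·(1/4)² = 1/14
CG = +√(1/14) = +0.267261

+0.267261  (= +√(1/14))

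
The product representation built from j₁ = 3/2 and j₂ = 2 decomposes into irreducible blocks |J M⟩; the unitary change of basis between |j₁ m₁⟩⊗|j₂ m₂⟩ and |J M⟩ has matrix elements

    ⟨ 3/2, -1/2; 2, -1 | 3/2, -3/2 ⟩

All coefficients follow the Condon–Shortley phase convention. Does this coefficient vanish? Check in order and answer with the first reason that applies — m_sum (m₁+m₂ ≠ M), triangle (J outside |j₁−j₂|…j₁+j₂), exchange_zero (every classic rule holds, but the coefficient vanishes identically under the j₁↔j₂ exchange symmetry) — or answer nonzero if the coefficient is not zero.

nonzero

m-sum: m₁+m₂ = -1/2+(-1) = -3/2, M = -3/2  ✓
triangle: |j₁−j₂| = 1/2 ≤ J = 3/2 ≤ j₁+j₂ = 7/2  ✓
exchange: j₁≠j₂ or m₁≠m₂ — the exchange symmetry imposes no constraint here
value check: CG = −√(2/5) = -0.632456 ≠ 0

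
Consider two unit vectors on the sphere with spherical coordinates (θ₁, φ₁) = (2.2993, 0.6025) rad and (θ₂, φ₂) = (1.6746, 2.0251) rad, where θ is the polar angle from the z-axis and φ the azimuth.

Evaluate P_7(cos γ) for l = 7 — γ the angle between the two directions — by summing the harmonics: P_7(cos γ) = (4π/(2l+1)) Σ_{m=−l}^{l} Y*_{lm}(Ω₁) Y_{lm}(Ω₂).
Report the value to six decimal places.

Summing Y*_{l m}(θ₁,φ₁)·Y_{l m}(θ₂,φ₂) over m ∈ [−7, 7]; prefactor 4π/(2·7+1) = 0.837758:
  m=-7: (-0.030585-0.056672i) × (-0.018549-0.481143i) = -0.026700+0.015767i  (running Σ = -0.026700+0.015767i)
  m=-6: (+0.191343+0.098018i) × (-0.171698-0.075806i) = -0.025423-0.031334i  (running Σ = -0.052123-0.015568i)
  m=-5: (-0.400804+0.052030i) × (+0.234899-0.198143i) = -0.083839+0.091639i  (running Σ = -0.135962+0.076071i)
  m=-4: (+0.311269-0.279454i) × (-0.051924-0.206432i) = -0.073851-0.049746i  (running Σ = -0.209813+0.026325i)
  m=-3: (-0.019826+0.082189i) × (+0.245817+0.051851i) = -0.009135+0.019175i  (running Σ = -0.218948+0.045501i)
  m=-2: (+0.117467+0.306674i) × (+0.136428-0.174993i) = +0.069692+0.021283i  (running Σ = -0.149256+0.066784i)
  m=-1: (-0.198440-0.136490i) × (+0.100564+0.205915i) = +0.008149-0.054588i  (running Σ = -0.141107+0.012196i)
  m=0: (-0.265052-0.000000i) × (+0.224272+0.000000i) = -0.059444-0.000000i  (running Σ = -0.200551+0.012196i)
  m=1: (+0.198440-0.136490i) × (-0.100564+0.205915i) = +0.008149+0.054588i  (running Σ = -0.192401+0.066784i)
  m=2: (+0.117467-0.306674i) × (+0.136428+0.174993i) = +0.069692-0.021283i  (running Σ = -0.122709+0.045501i)
  m=3: (+0.019826+0.082189i) × (-0.245817+0.051851i) = -0.009135-0.019175i  (running Σ = -0.131844+0.026325i)
  m=4: (+0.311269+0.279454i) × (-0.051924+0.206432i) = -0.073851+0.049746i  (running Σ = -0.205695+0.076071i)
  m=5: (+0.400804+0.052030i) × (-0.234899-0.198143i) = -0.083839-0.091639i  (running Σ = -0.289534-0.015568i)
  m=6: (+0.191343-0.098018i) × (-0.171698+0.075806i) = -0.025423+0.031334i  (running Σ = -0.314957+0.015767i)
  m=7: (+0.030585-0.056672i) × (+0.018549-0.481143i) = -0.026700-0.015767i  (running Σ = -0.341657+0.000000i)
Σ over m = -0.341657+0.000000i; ×(4π/15) → -0.286226+0.000000i. Real part: -0.286226

-0.286226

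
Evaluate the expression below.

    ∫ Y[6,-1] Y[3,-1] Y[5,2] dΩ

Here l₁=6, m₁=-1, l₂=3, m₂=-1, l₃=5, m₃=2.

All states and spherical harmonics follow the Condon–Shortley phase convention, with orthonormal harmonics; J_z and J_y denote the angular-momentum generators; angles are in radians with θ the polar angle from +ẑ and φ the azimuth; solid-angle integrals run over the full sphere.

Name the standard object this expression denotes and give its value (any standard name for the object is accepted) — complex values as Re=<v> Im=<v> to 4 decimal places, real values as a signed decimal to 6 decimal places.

This is a Gaunt coefficient — the integral of a triple product of spherical harmonics over the sphere.
m-sum 0 ✓  L=14 even ✓  3≤5≤9 ✓
Π(2lᵢ+1) = 13×7×11 = 1001
triangle coeff Δ(6,3,5) = 1/675675
Σ_t [1,3]: t=1:−1/8640 t=2:+1/2304 t=3:−1/8640 = 7/34560
(3j)²=7/429 [(6 3 5; 0 0 0)], sign=-1
Σ_t [0,2]: t=0:+1/241920 t=1:−1/8640 t=2:+1/5760 = 1/16128
(3j)²=5/1001 [(6 3 5; -1 -1 2)], sign=-1
⇒ 4πI² = 35/429
I = (+1)√(35/429/(4π)) = 0.08057502

Gaunt coefficient, +0.080575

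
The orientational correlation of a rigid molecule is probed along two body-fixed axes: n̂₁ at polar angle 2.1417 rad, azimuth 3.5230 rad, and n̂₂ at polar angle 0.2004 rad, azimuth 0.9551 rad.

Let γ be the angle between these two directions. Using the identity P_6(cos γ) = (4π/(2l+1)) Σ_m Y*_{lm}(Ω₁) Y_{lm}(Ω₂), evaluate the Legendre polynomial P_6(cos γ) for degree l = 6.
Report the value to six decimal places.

-0.028669

Summing Y*_{l m}(θ₁,φ₁)·Y_{l m}(θ₂,φ₂) over m ∈ [−6, 6]; prefactor 4π/(2·6+1) = 0.966644:
  term(m=-6) = (-0.000005, 0.000002)   from Y*(Ω₁)=(-0.112733, 0.129145), Y(Ω₂)=(0.000026, 0.000016)
  term(m=-5) = (-0.000188, -0.000053)   from Y*(Ω₁)=(-0.125836, 0.360032), Y(Ω₂)=(0.000032, 0.000512)
  term(m=-4) = (-0.001404, -0.001588)   from Y*(Ω₁)=(0.017863, 0.395215), Y(Ω₂)=(-0.004170, 0.003364)
  term(m=-3) = (-0.000254, -0.001676)   from Y*(Ω₁)=(0.018416, 0.040522), Y(Ω₂)=(-0.036643, -0.010390)
  term(m=-2) = (-0.024953, 0.055368)   from Y*(Ω₁)=(-0.240407, -0.229787), Y(Ω₂)=(-0.060797, -0.172197)
  term(m=-1) = (-0.079295, 0.051240)   from Y*(Ω₁)=(-0.164569, -0.065999), Y(Ω₂)=(0.307508, -0.434682)
  term(m=+0) = (0.182539, 0.000000)   from Y*(Ω₁)=(0.289404, -0.000000), Y(Ω₂)=(0.630739, 0.000000)
  term(m=+1) = (-0.079295, -0.051240)   from Y*(Ω₁)=(0.164569, -0.065999), Y(Ω₂)=(-0.307508, -0.434682)
  term(m=+2) = (-0.024953, -0.055368)   from Y*(Ω₁)=(-0.240407, 0.229787), Y(Ω₂)=(-0.060797, 0.172197)
  term(m=+3) = (-0.000254, 0.001676)   from Y*(Ω₁)=(-0.018416, 0.040522), Y(Ω₂)=(0.036643, -0.010390)
  term(m=+4) = (-0.001404, 0.001588)   from Y*(Ω₁)=(0.017863, -0.395215), Y(Ω₂)=(-0.004170, -0.003364)
  term(m=+5) = (-0.000188, 0.000053)   from Y*(Ω₁)=(0.125836, 0.360032), Y(Ω₂)=(-0.000032, 0.000512)
  term(m=+6) = (-0.000005, -0.000002)   from Y*(Ω₁)=(-0.112733, -0.129145), Y(Ω₂)=(0.000026, -0.000016)
Accumulated sum (-0.029659, 0.000000); after 4π/(2l+1) scaling, (-0.028669, 0.000000) ⇒ P_6 = -0.028669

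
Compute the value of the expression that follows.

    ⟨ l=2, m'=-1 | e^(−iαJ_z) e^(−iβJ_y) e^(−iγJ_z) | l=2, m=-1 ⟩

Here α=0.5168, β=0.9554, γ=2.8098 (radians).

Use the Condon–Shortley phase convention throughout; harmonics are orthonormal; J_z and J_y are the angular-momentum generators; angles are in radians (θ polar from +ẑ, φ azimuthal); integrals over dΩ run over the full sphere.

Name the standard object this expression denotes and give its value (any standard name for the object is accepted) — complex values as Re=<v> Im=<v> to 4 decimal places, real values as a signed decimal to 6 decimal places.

This is a Wigner D-matrix element — the rotation-matrix element ⟨l m'| R(α,β,γ) |l m⟩ in the angular-momentum basis.
D^2_{-1,-1}(0.5168,0.9554,2.8098) = e^{-i·-1·0.5168}·d^2_{-1,-1}(0.9554)·e^{-i·-1·2.8098}. Compute d first:
With c≡cos(β/2)=0.888055 and s≡sin(β/2)=0.459738, N=[1·6·1·6]^{1/2}=6.000000
Admissible k: 0..1 (factorial args all ≥0)
  k=0: (−1)^0·6.0000/(6)·0.8881^4·0.4597^0 = +0.621955
  k=1: (−1)^1·6.0000/(2)·0.8881^2·0.4597^2 = -0.500059
d^2_{-1,-1}(0.9554) = +0.621955 -0.500059 = +0.121896
Phases: e^{-i·(-1)·0.5168}=+0.869405+0.494101i, e^{-i·(-1)·2.8098}=-0.945460+0.325738i ⇒ D=-0.119816-0.022423i

Wigner D-matrix element, Re=-0.1198 Im=-0.0224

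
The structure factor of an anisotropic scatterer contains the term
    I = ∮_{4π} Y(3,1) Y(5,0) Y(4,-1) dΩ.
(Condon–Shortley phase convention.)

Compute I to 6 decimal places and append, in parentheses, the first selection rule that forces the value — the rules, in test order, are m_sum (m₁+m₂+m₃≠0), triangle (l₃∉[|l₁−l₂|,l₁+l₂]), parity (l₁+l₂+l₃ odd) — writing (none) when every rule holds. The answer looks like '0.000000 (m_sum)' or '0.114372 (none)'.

-0.009577 (none)

m-sum 0 ✓  L=12 even ✓  2≤4≤8 ✓
Π(2lᵢ+1) = 7×11×9 = 693
triangle coeff Δ(3,5,4) = 1/180180
Σ_t [1,3]: t=1:−1/576 t=2:+1/144 t=3:−1/576 = 1/288
(3j)²=20/1001 [(3 5 4; 0 0 0)], sign=+1
Σ_t [0,2]: t=0:+1/5760 t=1:−1/288 t=2:+1/288 = 1/5760
(3j)²=1/12012 [(3 5 4; 1 0 -1)], sign=-1
⇒ 4πI² = 15/13013
I = (-1)√(15/13013/(4π)) = -0.00957750
No selection rule forces the value: the integral is nonzero (none).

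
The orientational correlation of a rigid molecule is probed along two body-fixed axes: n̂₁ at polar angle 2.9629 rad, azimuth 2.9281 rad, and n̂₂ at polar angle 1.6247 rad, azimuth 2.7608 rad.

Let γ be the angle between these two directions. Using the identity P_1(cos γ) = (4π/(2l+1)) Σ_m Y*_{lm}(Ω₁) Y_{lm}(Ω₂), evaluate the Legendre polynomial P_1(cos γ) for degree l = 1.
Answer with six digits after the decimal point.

0.228027

Addition theorem: P_1(cos γ) = (4π/3) Σ_m Y*_{lm}(Ω₁) Y_{lm}(Ω₂), m = −1…1:
  m=-1: (-0.060015, 0.013011) × (-0.320281, -0.128219) = (0.020890, 0.003528)  (running Σ = (0.020890, 0.003528))
  m=0: (-0.480822, -0.000000) × (-0.026325, 0.000000) = (0.012658, 0.000000)  (running Σ = (0.033547, 0.003528))
  m=1: (0.060015, 0.013011) × (0.320281, -0.128219) = (0.020890, -0.003528)  (running Σ = (0.054437, 0.000000))
Accumulated sum (0.054437, 0.000000); after 4π/(2l+1) scaling, (0.228027, 0.000000) ⇒ P_1 = 0.228027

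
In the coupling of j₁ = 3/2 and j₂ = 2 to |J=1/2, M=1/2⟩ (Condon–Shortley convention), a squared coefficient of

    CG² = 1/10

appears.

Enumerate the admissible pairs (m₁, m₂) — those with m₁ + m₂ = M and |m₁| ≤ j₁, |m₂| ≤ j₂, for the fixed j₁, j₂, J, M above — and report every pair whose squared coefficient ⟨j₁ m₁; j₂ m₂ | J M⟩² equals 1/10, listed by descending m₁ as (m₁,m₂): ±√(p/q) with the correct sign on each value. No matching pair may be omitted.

(3/2,-1): +√(1/10)

Admissible pairs with m₁+m₂ = M = 1/2: (-3/2,2), (-1/2,1), (1/2,0), (3/2,-1)
  (m₁,m₂)=(3/2,-1): CG² = 1/10, CG = +√(1/10)   ← matches the target
  (m₁,m₂)=(1/2,0): CG² = 1/5, CG = −√(1/5)
  (m₁,m₂)=(-1/2,1): CG² = 3/10, CG = +√(3/10)
  (m₁,m₂)=(-3/2,2): CG² = 2/5, CG = −√(2/5)
Pairs with CG² = 1/10: (3/2,-1): +√(1/10)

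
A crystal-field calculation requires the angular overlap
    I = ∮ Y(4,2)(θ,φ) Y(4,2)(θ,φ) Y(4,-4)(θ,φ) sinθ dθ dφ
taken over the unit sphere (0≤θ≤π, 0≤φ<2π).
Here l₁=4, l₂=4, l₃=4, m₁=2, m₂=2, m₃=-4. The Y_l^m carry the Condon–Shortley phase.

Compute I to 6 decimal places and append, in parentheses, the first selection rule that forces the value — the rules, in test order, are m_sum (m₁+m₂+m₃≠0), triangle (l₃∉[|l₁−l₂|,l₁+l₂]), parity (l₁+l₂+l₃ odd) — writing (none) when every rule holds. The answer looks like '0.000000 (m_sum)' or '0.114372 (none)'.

0.190983 (none)

m-sum 0 ✓  L=12 even ✓  0≤4≤8 ✓
Π(2lᵢ+1) = 9×9×9 = 729
triangle coeff Δ(4,4,4) = 1/450450
Σ_t [0,4]: t=0:+1/13824 t=1:−1/216 t=2:+1/64 t=3:−1/216 t=4:+1/13824 = 5/768
(3j)²=18/1001 [(4 4 4; 0 0 0)], sign=+1
Σ_t [2,2]: t=2:+1/2304 = 1/2304
(3j)²=5/143 [(4 4 4; 2 2 -4)], sign=+1
⇒ 4πI² = 65610/143143
I = (+1)√(65610/143143/(4π)) = 0.19098314
No selection rule forces the value: the integral is nonzero (none).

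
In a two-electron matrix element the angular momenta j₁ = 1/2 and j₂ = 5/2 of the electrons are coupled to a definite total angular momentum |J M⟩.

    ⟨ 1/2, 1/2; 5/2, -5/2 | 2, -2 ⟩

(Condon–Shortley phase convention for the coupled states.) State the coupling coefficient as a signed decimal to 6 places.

+√(5/6) ≈ +0.912871

j₁+j₂−J=1  J+j₁−j₂=0  J−j₁+j₂=4  j₁+j₂+J+1=6
(j₁±m₁, j₂±m₂, J±M) = (1,0,0,5,0,4)
P² = 480
sum k=0..0:
  [0] +1/24 = 1/24
S = 1/24
C² = P²·S² = 5/6 ; C = +0.912871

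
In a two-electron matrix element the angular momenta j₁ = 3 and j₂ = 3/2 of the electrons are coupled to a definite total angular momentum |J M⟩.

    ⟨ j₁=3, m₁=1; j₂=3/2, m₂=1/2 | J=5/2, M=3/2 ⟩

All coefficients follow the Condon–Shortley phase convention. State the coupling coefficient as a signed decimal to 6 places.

−√(7/20) = -0.591608

√[6·2!4!1!/8! · 4!2!2!1!4!1!] = √(576/35)
  +(−1)^1/∏(1,1,1,1,3,0)! = -1/6  (running -1/6)
  +(−1)^2/∏(2,0,0,0,4,1)! = 1/48  (running -7/48)
⟨..|..⟩ = √(576/35)·(-7/48) = -0.591608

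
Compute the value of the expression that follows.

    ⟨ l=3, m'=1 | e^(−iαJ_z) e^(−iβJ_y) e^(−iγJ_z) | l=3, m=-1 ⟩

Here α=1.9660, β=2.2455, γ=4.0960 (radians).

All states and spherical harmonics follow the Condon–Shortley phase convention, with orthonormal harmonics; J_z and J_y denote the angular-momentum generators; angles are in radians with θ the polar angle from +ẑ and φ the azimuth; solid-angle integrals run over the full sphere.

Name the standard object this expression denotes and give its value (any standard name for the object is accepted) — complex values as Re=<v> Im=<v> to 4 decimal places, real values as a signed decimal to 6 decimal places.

This is a Wigner D-matrix element — the rotation-matrix element ⟨l m'| R(α,β,γ) |l m⟩ in the angular-momentum basis.
D^3_{1,-1}(1.9660,2.2455,4.0960) = e^{-i·1·1.9660}·d^3_{1,-1}(2.2455)·e^{-i·-1·4.0960}. Compute d first:
Half-angle: c=0.433206, s=0.901295. N=√(24·2·2·24)=48.000000
The bounds max(0,m−m')=0 and min(l+m,l−m')=2 give 3 terms
  k=0: (−1)^2·48.0000/(8)·0.4332^4·0.9013^2 = +0.171657
  k=1: (−1)^3·48.0000/(6)·0.4332^2·0.9013^4 = -0.990709
  k=2: (−1)^4·48.0000/(48)·0.4332^0·0.9013^6 = +0.536046
d^3_{1,-1}(2.2455) = +0.171657 -0.990709 +0.536046 = -0.283006
Phases: e^{-i·(1)·1.9660}=-0.384996-0.922918i, e^{-i·(-1)·4.0960}=-0.578092-0.815971i ⇒ D=+0.150138-0.239898i

Wigner D-matrix element, Re=0.1501 Im=-0.2399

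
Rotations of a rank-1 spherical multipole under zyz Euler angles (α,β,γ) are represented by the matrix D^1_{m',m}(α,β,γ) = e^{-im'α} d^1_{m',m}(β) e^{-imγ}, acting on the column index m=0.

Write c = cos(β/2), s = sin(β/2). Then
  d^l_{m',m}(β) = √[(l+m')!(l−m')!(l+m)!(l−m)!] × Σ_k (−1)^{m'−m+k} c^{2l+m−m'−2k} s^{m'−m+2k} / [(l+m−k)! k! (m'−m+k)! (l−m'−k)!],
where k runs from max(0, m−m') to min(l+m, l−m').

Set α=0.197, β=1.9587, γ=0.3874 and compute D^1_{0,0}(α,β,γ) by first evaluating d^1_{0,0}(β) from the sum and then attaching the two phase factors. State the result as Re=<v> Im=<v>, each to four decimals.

Re=-0.3782 Im=0.0000

First d^1_{0,0}(β=1.9587), then the phase factors e^{-i(0)α} and e^{-i(0)γ}:
With c≡cos(β/2)=0.557562 and s≡sin(β/2)=0.830135, N=[1·1·1·1]^{1/2}=1.000000
k: max(0,(0)−(0))=0 … min(1+(0),1−(0))=1
  k=0: (−1)^0·1.0000/(1)·0.5576^2·0.8301^0 = +0.310876
  k=1: (−1)^1·1.0000/(1)·0.5576^0·0.8301^2 = -0.689124
d^1_{0,0}(1.9587) = +0.310876 -0.689124 = -0.378249
Attach z-rotation phases: D = e^{-i(0)(0.1970)}·(-0.378249)·e^{-i(0)(0.3874)} = -0.378249+0.000000i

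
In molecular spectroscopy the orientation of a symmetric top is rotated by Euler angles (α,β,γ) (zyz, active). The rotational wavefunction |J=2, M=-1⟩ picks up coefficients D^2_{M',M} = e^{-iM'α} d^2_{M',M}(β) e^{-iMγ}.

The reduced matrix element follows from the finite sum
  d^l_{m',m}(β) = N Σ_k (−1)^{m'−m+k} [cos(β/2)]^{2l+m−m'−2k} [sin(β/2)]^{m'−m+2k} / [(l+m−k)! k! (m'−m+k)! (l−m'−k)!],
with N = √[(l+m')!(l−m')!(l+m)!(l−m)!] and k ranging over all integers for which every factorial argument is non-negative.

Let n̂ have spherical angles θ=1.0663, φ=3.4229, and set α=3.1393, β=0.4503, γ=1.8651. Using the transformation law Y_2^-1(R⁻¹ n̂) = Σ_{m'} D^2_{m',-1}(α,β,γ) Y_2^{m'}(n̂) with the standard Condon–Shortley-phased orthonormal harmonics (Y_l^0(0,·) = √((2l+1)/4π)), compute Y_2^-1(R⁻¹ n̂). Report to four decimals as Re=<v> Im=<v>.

Re=0.0470 Im=0.3675

Need the full column D^2_{m',-1} for m'=−2..2 at α=3.1393, β=0.4503, γ=1.8651.
cos(β/2)=0.974761, sin(β/2)=0.223253
d^2_{-2,-1}: single k=1 term ⇒ +0.413543;  D = -0.118142+0.396308i
d^2_{-1,-1}: k∈[0..1] ⇒ +0.902801 -0.142073 = +0.760728;  D = +0.218997-0.728524i
d^2_{0,-1}: k∈[0..1] ⇒ -0.506484 +0.026568 = -0.479916;  D = +0.139211-0.459282i
d^2_{1,-1}: k∈[0..1] ⇒ +0.142073 -0.002484 = +0.139588;  D = +0.040797-0.133493i
d^2_{2,-1}: single k=0 term ⇒ -0.021693;  D = +0.006388-0.020731i
Y_2^{m'}(θ=1.0663,φ=3.4229) and Σ D·Y over m':
  (-0.1181+0.3963i)·(+0.2504-0.1579i)  (+0.2190-0.7285i)·(-0.3141+0.0908i)  (+0.1392-0.4593i)·(-0.0943+0.0000i)  (+0.0408-0.1335i)·(+0.3141+0.0908i)  (+0.0064-0.0207i)·(+0.2504+0.1579i)
Y_2^-1(R⁻¹ n̂) = +0.047002+0.367475i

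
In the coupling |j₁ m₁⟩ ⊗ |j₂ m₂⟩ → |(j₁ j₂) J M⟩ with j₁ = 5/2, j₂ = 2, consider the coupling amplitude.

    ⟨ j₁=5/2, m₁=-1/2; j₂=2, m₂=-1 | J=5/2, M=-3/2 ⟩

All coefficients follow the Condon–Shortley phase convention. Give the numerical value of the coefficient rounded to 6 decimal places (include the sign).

-0.414039

triangle: 2!·3!·2!/8! = 24/40320
(j±m)!: 2!·3!·1!·3!·1!·4! = 1728
prefactor² = (2J+1)·Δ·N² = 216/35
  k=0: +1/(0!·2!·3!·1!·0!·1!) = 1/12
  k=1: −1/(1!·1!·2!·0!·1!·2!) = -1/4
Σ = -1/6  ⇒  CG² = 216/35·(-1/6)² = 6/35
CG = −√(6/35) = -0.414039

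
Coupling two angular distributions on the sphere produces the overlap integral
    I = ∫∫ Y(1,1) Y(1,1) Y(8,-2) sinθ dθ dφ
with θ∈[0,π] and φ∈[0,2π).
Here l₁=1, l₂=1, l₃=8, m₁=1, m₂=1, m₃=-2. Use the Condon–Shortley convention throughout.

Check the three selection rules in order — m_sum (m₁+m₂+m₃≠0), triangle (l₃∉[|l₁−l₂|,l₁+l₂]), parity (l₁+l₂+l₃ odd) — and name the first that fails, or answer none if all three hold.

triangle

Σmᵢ = 0  ✓
l₃∈[|l₁−l₂|,l₁+l₂]=[0,2] required, l₃=8 fails  ✗
Σlᵢ = 10 ⇒ even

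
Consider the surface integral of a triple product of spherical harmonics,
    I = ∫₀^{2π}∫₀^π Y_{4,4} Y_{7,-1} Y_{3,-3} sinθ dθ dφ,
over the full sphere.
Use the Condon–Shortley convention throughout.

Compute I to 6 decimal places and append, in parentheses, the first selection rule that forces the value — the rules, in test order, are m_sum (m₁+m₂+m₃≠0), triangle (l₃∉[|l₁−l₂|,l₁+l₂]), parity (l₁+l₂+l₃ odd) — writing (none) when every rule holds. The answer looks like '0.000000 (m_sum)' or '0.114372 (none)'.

Checks pass: Σm=0; 14 even; l₃=3∈[3,11].
(2·4+1)(2·7+1)(2·3+1) = 945
Δ: 8! 0! 6! / 15! → 1/45045
sum: t=4:+1/20736 = 1/20736
3j²(4 7 3; 0 0 0) = Δ·Π!·Σ² = 35/1287  (sign -1)
sum: t=0:+1/29030400 = 1/29030400
3j²(4 7 3; 4 -1 -3) = Δ·Π!·Σ² = 1/45045  (sign +1)
combine: 4πI² = 945·35/1287·1/45045 = 35/61347
take √, sign -1: I = -0.00673802
No selection rule forces the value: the integral is nonzero (none).

-0.006738 (none)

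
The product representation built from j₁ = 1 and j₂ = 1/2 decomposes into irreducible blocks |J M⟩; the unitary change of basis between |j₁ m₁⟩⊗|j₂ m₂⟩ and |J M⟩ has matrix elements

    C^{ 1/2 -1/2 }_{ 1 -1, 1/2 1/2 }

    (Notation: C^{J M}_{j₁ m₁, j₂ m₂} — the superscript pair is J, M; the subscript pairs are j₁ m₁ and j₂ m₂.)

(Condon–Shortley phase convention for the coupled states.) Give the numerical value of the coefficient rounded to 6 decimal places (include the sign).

−√(2/3) ≈ -0.816497

j₁+j₂−J=1  J+j₁−j₂=1  J−j₁+j₂=0  j₁+j₂+J+1=3
(j₁±m₁, j₂±m₂, J±M) = (0,2,1,0,0,1)
P² = 2/3
sum k=1..1:
  [1] −1/1 = -1
S = -1
C² = P²·S² = 2/3 ; C = -0.816497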